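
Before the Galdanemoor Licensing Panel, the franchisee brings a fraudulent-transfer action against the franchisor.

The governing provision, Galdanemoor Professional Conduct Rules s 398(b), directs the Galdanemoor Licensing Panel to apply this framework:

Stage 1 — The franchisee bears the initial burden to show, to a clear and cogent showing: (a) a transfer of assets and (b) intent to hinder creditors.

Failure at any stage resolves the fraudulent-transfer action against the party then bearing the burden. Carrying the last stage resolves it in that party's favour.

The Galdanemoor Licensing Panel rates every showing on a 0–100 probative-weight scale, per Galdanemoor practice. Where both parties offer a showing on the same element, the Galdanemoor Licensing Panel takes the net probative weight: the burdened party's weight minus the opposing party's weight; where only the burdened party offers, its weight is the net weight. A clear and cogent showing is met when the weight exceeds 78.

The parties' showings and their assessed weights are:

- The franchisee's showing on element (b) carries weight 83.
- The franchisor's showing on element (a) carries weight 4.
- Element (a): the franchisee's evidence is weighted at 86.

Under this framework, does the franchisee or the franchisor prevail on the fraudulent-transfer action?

franchisee

Stage 1 — burden on franchisee; standard: a clear and cogent showing (weight exceeds 78).
    (a): 86 − 4 = 82 > 78 [met]
    (b): 83 > 78 [met]
  All elements met at the final stage.
Every stage carried; the franchisee prevails.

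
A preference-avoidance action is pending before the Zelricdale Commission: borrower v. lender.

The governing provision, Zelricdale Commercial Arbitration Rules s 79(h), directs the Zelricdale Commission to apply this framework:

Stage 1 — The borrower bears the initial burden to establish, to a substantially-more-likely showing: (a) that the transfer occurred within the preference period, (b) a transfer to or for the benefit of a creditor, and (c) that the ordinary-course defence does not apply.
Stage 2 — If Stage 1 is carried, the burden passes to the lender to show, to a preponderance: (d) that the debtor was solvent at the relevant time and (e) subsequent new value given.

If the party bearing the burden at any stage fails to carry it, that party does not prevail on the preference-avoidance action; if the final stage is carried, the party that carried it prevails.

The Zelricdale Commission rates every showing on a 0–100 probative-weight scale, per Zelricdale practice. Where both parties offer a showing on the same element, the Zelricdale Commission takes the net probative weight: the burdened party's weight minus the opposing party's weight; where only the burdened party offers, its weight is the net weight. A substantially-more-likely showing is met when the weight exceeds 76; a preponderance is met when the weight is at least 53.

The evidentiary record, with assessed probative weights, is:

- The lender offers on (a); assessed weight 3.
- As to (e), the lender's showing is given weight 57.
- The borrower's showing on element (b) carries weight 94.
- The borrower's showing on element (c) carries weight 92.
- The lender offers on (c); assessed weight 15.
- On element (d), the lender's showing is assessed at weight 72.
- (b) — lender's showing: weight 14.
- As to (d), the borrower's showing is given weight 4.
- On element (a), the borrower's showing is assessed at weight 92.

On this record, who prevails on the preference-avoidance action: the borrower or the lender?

Stage 1 — burden on borrower; standard: a substantially-more-likely showing (weight exceeds 76).
    (a): 92 − 3 = 89 > 76 [met]
    (b): 94 − 14 = 80 > 76 [met]
    (c): 92 − 15 = 77 > 76 [met]
  The borrower carries Stage 1; the lender now bears the burden.
Stage 2 — burden on lender; standard: a preponderance (weight is at least 53).
    (d): 72 − 4 = 68 ≥ 53 [met]
    (e): 57 ≥ 53 [met]
  The lender carries the last stage.
With every stage satisfied, the lender prevails.

lender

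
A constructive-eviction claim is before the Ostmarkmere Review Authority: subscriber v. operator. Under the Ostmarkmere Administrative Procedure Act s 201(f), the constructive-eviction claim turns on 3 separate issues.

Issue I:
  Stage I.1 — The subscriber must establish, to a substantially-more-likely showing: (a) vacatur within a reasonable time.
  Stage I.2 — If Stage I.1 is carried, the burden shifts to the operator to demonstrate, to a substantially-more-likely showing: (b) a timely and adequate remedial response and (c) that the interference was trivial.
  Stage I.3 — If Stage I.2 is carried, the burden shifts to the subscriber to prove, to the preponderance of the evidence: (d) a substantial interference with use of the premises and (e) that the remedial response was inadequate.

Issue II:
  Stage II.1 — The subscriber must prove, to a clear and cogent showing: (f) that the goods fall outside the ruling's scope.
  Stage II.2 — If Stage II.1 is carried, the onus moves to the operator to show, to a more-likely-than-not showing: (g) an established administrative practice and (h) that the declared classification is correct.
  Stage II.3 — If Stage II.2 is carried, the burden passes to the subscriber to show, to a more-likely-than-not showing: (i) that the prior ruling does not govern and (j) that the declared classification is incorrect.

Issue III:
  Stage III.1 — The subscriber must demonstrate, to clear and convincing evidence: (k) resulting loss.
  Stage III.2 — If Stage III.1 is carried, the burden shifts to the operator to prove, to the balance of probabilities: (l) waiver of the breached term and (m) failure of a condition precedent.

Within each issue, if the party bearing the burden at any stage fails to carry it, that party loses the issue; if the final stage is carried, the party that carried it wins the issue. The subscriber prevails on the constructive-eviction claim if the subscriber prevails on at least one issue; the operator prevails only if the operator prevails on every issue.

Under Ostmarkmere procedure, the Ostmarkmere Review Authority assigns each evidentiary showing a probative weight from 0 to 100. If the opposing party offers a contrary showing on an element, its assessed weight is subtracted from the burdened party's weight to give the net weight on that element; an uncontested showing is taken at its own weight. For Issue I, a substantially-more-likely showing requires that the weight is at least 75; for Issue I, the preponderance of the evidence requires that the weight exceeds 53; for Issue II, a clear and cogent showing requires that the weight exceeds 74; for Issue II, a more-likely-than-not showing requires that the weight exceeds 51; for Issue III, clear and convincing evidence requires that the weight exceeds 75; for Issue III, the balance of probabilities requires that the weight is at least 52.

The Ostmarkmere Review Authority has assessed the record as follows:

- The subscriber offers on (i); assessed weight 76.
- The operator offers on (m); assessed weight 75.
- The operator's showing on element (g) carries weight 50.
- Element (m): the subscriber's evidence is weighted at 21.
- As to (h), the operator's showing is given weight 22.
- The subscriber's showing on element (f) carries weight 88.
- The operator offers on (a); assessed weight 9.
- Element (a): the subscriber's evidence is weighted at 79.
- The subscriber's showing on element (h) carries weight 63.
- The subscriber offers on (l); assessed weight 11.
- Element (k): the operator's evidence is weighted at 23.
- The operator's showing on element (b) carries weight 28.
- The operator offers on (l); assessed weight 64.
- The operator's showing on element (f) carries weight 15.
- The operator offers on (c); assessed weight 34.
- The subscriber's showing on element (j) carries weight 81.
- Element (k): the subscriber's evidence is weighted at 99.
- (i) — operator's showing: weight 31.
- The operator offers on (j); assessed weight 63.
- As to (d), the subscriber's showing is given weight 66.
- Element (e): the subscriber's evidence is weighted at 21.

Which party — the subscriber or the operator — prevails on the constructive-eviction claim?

— Issue I —
At Stage I.1 the subscriber must meet a substantially-more-likely showing (weight is at least 75): on (a) the weight is 79 less the opposing 9 gives net 70, which does not reach 75, so (a) does not meet the standard.
  Stage I.1 not carried; the subscriber fails its burden.
The operator prevails on this issue.
— Issue II —
Stage II.1 — burden on subscriber; standard: a clear and cogent showing (weight exceeds 74).
    (f): 88 − 15 = 73 ≤ 74 [not met]
  Stage II.1 not carried; the subscriber fails its burden.
The operator prevails on this issue.
— Issue III —
Stage III.1 — burden on subscriber; standard: clear and convincing evidence (weight exceeds 75).
    (k): 99 − 23 = 76 > 75 [met]
  Stage III.1 is satisfied; the onus moves to the operator.
Stage III.2 — burden on operator; standard: the balance of probabilities (weight is at least 52).
    (l): 64 − 11 = 53 ≥ 52 [met]
    (m): 75 − 21 = 54 ≥ 52 [met]
  All elements met at the final stage.
All stages carried — the operator prevails on this issue.
Per-issue: Issue I → operator; Issue II → operator; Issue III → operator. The subscriber must prevail on at least one issue; overall, the operator prevails.

operator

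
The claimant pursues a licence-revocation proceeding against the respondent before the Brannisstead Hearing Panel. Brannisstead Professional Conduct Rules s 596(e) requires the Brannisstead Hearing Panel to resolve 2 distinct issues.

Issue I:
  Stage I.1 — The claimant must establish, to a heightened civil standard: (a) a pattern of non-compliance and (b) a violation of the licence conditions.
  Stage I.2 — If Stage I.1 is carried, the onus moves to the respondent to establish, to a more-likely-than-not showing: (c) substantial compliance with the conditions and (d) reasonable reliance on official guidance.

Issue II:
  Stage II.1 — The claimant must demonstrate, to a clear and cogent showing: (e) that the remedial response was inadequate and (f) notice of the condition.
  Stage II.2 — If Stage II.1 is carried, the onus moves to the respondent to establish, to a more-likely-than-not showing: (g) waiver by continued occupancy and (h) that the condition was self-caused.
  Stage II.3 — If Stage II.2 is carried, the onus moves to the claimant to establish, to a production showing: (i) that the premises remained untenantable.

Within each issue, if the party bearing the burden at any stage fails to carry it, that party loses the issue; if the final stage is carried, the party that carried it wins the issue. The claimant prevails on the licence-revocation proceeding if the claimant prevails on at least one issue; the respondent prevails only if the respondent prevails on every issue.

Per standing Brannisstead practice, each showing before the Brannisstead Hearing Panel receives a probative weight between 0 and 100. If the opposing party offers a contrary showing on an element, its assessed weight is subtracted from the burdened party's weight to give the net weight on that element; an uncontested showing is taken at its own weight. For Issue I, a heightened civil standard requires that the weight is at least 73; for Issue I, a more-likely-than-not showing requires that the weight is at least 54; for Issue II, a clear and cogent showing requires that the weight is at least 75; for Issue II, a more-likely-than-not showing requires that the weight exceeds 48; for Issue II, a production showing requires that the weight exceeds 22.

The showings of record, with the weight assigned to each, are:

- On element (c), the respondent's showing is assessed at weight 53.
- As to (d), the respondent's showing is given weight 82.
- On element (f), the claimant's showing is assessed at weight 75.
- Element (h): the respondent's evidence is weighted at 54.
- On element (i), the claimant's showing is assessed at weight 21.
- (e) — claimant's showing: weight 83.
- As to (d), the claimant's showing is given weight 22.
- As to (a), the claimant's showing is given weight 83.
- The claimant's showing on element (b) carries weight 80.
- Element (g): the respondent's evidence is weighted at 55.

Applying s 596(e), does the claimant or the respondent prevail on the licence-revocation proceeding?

claimant

— Issue I —
At Stage I.1 the claimant must meet a heightened civil standard (weight is at least 73): on (a) the weight is 83, ≥ 73, so (a) meets the standard; on (b) the weight is 80, which does reach 73, so (b) meets the standard.
  Stage I.1 is satisfied; the onus moves to the respondent.
At Stage I.2 the respondent must meet a more-likely-than-not showing (weight is at least 54): on (c) the weight is 53, which does not reach 54, so (c) does not meet the standard; on (d) the weight is 82 less the opposing 22 gives net 60, ≥ 54, so (d) meets the standard.
  The respondent does not carry Stage I.2.
The analysis ends at Stage I.2; the claimant prevails on this issue.
— Issue II —
Stage II.1 — burden on claimant; standard: a clear and cogent showing (weight is at least 75).
    (e): 83 ≥ 75 [met]
    (f): 75 ≥ 75 [met]
  All elements met. The burden passes to the respondent.
Stage II.2 — burden on respondent; standard: a more-likely-than-not showing (weight exceeds 48).
    (g): 55 > 48 [met]
    (h): 54 > 48 [met]
  All elements met. The burden passes to the claimant.
Stage II.3 — burden on claimant; standard: a production showing (weight exceeds 22).
    (i): 21 ≤ 22 [not met]
  Not every element is met, so the claimant fails to carry Stage II.3.
So the respondent prevails on this issue.
Per-issue: Issue I → claimant; Issue II → respondent. The claimant must prevail on at least one issue; overall, the claimant prevails.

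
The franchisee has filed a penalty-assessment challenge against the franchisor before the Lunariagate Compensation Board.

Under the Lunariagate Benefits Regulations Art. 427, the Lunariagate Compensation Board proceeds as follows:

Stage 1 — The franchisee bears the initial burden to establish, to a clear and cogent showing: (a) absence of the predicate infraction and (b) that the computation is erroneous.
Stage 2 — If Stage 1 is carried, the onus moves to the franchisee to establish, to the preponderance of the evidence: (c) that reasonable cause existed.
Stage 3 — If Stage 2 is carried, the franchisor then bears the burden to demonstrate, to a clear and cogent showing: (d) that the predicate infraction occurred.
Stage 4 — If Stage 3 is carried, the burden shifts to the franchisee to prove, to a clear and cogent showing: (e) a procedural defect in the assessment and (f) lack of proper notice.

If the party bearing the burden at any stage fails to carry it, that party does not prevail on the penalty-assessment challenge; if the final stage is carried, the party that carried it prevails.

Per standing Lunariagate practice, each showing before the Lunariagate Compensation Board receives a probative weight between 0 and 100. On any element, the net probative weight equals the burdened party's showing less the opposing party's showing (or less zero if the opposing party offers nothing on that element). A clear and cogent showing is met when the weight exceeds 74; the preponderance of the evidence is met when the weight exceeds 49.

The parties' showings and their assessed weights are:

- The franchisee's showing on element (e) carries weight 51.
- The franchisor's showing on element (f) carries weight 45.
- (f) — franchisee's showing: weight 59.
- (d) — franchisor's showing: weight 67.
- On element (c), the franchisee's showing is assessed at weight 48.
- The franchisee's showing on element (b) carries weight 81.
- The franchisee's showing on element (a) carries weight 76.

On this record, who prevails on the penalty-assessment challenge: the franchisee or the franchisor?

Stage 1 (franchisee, a clear and cogent showing, weight exceeds 74): (a) 76 > 74 — meets; (b) 81 > 74 — meets.
  Stage 1 is satisfied; the franchisee continues to bear the burden.
Stage 2 (franchisee, the preponderance of the evidence, weight exceeds 49): (c) 48 ≤ 49 — fails.
  The franchisee does not carry Stage 2.
The analysis ends at Stage 2; the franchisor prevails.

franchisor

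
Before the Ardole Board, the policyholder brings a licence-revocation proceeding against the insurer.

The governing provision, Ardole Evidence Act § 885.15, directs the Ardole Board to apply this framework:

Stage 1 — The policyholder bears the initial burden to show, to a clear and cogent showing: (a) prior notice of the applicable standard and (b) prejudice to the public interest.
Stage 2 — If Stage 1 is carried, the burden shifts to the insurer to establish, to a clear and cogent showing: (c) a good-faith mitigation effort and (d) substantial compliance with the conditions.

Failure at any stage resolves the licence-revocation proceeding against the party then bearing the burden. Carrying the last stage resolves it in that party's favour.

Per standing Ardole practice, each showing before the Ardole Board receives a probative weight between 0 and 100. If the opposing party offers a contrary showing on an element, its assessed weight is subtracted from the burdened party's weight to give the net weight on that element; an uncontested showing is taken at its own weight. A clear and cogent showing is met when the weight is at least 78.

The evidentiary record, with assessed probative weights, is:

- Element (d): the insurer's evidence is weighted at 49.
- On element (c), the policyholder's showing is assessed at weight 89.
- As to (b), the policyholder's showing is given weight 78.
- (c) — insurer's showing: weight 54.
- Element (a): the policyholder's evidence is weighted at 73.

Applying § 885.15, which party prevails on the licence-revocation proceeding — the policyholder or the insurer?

At Stage 1 the policyholder must meet a clear and cogent showing (weight is at least 78): on (a) the weight is 73, which does not reach 78, so (a) does not meet the standard; on (b) the weight is 78, ≥ 78, so (b) meets the standard.
  The policyholder does not carry Stage 1.
So the insurer prevails.

insurer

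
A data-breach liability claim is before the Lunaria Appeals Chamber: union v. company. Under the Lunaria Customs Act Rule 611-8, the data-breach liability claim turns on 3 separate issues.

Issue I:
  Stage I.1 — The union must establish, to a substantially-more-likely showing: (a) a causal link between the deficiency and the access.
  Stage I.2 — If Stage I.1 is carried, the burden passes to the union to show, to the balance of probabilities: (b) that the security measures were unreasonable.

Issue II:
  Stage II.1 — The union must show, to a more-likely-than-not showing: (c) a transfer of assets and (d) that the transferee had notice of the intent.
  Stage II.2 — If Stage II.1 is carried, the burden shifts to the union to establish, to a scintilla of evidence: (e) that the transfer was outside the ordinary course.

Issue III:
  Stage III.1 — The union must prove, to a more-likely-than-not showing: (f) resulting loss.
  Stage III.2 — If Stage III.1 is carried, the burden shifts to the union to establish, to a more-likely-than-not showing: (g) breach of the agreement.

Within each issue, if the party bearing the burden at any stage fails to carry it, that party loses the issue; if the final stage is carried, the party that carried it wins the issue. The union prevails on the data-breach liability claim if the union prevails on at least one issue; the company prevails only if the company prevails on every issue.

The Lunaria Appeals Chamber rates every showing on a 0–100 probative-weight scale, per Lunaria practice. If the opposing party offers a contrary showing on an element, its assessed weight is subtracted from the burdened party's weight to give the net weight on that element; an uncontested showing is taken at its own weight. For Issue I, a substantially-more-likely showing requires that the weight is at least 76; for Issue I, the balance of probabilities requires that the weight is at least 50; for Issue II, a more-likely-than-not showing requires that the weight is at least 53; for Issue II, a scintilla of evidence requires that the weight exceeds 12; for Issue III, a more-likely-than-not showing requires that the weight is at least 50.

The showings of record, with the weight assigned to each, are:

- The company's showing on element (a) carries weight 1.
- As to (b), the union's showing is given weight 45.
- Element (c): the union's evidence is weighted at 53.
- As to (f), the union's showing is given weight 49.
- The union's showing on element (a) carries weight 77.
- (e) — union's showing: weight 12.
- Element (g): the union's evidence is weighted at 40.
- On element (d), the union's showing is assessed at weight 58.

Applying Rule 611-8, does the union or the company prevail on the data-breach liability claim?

— Issue I —
At Stage I.1 the union must meet a substantially-more-likely showing (weight is at least 76): on (a) the weight is 77 less the opposing 1 gives net 76, which does reach 76, so (a) meets the standard.
  All elements met. The union retains the burden for Stage I.2.
At Stage I.2 the union must meet the balance of probabilities (weight is at least 50): on (b) the weight is 45, < 50, so (b) does not meet the standard.
  Not every element is met, so the union fails to carry Stage I.2.
The analysis ends at Stage I.2; the company prevails on this issue.
— Issue II —
At Stage II.1 the union must meet a more-likely-than-not showing (weight is at least 53): on (c) the weight is 53, which does reach 53, so (c) meets the standard; on (d) the weight is 58, ≥ 53, so (d) meets the standard.
  Stage II.1 is satisfied; the union continues to bear the burden.
At Stage II.2 the union must meet a scintilla of evidence (weight exceeds 12): on (e) the weight is 12, which does not exceed 12, so (e) does not meet the standard.
  Stage II.2 not carried; the union fails its burden.
The analysis ends at Stage II.2; the company prevails on this issue.
— Issue III —
At Stage III.1 the union must meet a more-likely-than-not showing (weight is at least 50): on (f) the weight is 49, < 50, so (f) does not meet the standard.
  Stage III.1 not carried; the union fails its burden.
So the company prevails on this issue.
Per-issue: Issue I → company; Issue II → company; Issue III → company. The union must prevail on at least one issue; overall, the company prevails.

company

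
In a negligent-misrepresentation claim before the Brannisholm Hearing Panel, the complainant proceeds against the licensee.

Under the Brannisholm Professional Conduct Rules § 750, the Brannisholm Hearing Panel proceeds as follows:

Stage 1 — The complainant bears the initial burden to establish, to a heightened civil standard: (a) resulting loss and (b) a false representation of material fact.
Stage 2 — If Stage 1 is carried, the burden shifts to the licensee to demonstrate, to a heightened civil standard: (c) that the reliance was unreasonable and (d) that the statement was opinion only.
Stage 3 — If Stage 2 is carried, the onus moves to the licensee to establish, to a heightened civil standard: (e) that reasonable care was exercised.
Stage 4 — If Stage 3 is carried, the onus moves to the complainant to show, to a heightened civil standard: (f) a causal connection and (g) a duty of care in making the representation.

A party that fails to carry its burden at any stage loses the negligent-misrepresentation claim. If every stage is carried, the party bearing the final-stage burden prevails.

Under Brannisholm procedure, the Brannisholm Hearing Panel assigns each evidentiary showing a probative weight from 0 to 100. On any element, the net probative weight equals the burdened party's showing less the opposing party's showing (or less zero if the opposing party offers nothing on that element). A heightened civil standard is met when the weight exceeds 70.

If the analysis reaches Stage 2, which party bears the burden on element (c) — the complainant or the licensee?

Stage 2's rule assigns the burden to the licensee (to a heightened civil standard).

licensee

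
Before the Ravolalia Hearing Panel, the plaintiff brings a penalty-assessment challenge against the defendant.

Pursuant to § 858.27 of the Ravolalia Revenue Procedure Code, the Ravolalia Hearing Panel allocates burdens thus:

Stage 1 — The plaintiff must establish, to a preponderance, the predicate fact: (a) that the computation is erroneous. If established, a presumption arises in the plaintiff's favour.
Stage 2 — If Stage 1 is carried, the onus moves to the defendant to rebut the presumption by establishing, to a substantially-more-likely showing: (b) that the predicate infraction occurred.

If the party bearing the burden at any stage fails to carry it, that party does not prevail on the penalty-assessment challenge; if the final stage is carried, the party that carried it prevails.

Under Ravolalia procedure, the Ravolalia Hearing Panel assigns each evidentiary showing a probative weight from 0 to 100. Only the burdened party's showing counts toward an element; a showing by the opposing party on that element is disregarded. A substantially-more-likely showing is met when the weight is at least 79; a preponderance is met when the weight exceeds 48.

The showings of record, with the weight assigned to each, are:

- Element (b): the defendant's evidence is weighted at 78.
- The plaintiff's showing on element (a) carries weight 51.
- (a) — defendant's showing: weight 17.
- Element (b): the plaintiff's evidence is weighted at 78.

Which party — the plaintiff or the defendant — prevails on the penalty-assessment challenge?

plaintiff

Stage 1 (plaintiff, a preponderance, weight exceeds 48): (a) 51 (defendant's 17 disregarded) > 48 — meets.
  All elements met. The burden passes to the defendant.
Stage 2 (defendant, a substantially-more-likely showing, weight is at least 79): (b) 78 (plaintiff's 78 disregarded) < 79 — fails.
  The defendant does not carry Stage 2.
The analysis ends at Stage 2; the plaintiff prevails.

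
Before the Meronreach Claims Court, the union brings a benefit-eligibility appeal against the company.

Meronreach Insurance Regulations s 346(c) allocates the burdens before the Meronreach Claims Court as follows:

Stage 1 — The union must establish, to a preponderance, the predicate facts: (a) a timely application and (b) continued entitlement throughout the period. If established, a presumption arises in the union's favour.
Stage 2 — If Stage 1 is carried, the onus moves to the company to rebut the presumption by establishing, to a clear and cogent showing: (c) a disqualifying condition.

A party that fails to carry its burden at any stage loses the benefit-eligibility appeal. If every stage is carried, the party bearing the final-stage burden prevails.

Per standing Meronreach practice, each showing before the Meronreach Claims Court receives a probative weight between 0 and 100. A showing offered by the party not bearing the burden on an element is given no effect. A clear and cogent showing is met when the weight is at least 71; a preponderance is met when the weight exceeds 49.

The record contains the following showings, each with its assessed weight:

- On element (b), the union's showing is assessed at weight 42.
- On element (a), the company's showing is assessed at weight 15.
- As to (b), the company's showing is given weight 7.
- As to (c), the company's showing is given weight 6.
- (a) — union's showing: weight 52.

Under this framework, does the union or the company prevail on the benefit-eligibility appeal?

At Stage 1 the union must meet a preponderance (weight exceeds 49): on (a) the weight is 52 (the company's 15 is given no effect), which does exceed 49, so (a) meets the standard; on (b) the weight is 42 (the company's 7 is given no effect), ≤ 49, so (b) does not meet the standard.
  The union does not carry Stage 1.
The company prevails.

company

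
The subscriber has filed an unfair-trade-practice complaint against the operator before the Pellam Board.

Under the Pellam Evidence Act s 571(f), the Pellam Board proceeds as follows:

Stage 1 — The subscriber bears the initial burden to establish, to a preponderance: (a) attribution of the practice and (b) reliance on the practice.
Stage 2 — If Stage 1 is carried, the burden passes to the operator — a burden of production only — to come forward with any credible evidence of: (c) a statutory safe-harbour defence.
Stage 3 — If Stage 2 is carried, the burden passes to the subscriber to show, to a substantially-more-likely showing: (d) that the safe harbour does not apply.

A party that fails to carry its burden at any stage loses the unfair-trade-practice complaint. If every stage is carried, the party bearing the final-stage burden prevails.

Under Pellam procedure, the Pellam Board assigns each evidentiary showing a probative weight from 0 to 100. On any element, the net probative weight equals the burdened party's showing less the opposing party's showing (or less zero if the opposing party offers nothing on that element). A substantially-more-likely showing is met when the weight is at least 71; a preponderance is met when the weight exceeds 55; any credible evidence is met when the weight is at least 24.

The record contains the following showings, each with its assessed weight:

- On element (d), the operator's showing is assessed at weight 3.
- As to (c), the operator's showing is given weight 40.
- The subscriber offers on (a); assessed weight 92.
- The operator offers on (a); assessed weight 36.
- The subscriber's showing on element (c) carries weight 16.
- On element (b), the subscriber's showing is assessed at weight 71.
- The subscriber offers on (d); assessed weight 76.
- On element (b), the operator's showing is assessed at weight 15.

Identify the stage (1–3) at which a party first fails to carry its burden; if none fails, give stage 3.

Stage 1 (subscriber, a preponderance, weight exceeds 55): (a) net 92−36=56 > 55 — meets; (b) net 71−15=56 > 55 — meets.
  All elements met. The burden passes to the operator.
Stage 2 (operator, any credible evidence, weight is at least 24): (c) net 40−16=24 ≥ 24 — meets.
  Stage 2 carried; the burden shifts to the subscriber.
Stage 3 (subscriber, a substantially-more-likely showing, weight is at least 71): (d) net 76−3=73 ≥ 71 — meets.
  Stage 3 carried; the final stage is satisfied.
With every stage satisfied, the subscriber prevails.

stage 3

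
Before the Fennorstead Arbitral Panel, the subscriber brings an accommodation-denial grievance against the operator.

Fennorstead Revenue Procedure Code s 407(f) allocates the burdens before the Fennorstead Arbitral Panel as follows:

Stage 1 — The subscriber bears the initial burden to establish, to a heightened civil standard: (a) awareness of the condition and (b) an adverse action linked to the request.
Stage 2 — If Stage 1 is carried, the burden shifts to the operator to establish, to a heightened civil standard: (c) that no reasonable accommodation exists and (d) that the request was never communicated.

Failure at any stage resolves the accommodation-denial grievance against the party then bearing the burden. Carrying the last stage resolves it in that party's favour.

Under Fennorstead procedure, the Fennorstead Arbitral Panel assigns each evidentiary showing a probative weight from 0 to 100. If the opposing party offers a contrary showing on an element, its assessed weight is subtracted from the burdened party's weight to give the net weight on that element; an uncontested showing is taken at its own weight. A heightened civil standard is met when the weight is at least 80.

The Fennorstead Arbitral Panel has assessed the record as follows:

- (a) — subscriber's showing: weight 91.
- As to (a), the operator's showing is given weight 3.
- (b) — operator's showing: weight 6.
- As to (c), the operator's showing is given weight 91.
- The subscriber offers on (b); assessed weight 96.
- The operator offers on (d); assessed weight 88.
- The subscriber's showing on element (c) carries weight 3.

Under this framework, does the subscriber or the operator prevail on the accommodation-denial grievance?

operator

Stage 1 (subscriber, a heightened civil standard, weight is at least 80): (a) net 91−3=88 ≥ 80 — meets; (b) net 96−6=90 ≥ 80 — meets.
  All elements met. The burden passes to the operator.
Stage 2 (operator, a heightened civil standard, weight is at least 80): (c) net 91−3=88 ≥ 80 — meets; (d) 88 ≥ 80 — meets.
  Stage 2 carried; the final stage is satisfied.
Every stage carried; the operator prevails.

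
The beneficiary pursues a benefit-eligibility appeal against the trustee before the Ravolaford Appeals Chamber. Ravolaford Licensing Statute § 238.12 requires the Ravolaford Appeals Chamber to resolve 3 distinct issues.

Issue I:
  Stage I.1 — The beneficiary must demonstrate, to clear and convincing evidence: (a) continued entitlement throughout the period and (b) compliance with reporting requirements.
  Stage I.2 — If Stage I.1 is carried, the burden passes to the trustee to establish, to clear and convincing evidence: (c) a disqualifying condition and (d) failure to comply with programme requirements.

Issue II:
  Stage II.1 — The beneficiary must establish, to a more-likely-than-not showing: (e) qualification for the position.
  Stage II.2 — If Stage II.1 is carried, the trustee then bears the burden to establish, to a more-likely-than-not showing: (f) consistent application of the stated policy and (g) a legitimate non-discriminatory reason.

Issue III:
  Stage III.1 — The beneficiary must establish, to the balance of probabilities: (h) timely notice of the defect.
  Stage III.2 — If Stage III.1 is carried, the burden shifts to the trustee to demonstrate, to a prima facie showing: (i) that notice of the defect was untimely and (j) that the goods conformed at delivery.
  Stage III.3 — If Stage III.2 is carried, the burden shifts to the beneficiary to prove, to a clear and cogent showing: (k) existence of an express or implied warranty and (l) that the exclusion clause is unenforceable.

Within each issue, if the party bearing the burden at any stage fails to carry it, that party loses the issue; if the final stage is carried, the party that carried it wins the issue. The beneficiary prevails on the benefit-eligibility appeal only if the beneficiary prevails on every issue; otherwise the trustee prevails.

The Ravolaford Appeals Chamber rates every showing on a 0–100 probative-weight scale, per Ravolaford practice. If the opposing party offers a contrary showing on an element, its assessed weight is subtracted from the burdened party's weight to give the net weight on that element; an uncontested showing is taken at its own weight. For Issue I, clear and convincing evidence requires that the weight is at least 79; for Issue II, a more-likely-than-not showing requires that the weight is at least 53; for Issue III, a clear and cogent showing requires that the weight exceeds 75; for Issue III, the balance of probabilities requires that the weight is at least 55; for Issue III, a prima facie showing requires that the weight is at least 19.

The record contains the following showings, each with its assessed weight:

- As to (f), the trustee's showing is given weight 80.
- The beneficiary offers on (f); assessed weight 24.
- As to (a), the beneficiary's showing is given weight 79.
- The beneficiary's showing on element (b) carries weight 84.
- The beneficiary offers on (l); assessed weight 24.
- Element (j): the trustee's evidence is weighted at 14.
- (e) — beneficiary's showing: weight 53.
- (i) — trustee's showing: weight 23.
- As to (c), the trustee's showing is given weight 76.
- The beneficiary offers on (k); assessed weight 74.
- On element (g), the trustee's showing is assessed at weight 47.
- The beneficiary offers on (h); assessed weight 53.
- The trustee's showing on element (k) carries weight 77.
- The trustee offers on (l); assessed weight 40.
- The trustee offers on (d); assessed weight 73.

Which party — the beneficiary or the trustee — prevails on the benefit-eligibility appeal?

trustee

— Issue I —
Stage I.1 (beneficiary, clear and convincing evidence, weight is at least 79): (a) 79 ≥ 79 — meets; (b) 84 ≥ 79 — meets.
  Stage I.1 is satisfied; the onus moves to the trustee.
Stage I.2 (trustee, clear and convincing evidence, weight is at least 79): (c) 76 < 79 — fails; (d) 73 < 79 — fails.
  Stage I.2 not carried; the trustee fails its burden.
So the beneficiary prevails on this issue.
— Issue II —
At Stage II.1 the beneficiary must meet a more-likely-than-not showing (weight is at least 53): on (e) the weight is 53, ≥ 53, so (e) meets the standard.
  The beneficiary carries Stage II.1; the trustee now bears the burden.
At Stage II.2 the trustee must meet a more-likely-than-not showing (weight is at least 53): on (f) the weight is 80 less the opposing 24 gives net 56, which does reach 53, so (f) meets the standard; on (g) the weight is 47, < 53, so (g) does not meet the standard.
  The trustee does not carry Stage II.2.
The analysis ends at Stage II.2; the beneficiary prevails on this issue.
— Issue III —
Stage III.1 — burden on beneficiary; standard: the balance of probabilities (weight is at least 55).
    (h): 53 < 55 [not met]
  Not every element is met, so the beneficiary fails to carry Stage III.1.
The analysis ends at Stage III.1; the trustee prevails on this issue.
Per-issue: Issue I → beneficiary; Issue II → beneficiary; Issue III → trustee. The beneficiary must prevail on every issue; overall, the trustee prevails.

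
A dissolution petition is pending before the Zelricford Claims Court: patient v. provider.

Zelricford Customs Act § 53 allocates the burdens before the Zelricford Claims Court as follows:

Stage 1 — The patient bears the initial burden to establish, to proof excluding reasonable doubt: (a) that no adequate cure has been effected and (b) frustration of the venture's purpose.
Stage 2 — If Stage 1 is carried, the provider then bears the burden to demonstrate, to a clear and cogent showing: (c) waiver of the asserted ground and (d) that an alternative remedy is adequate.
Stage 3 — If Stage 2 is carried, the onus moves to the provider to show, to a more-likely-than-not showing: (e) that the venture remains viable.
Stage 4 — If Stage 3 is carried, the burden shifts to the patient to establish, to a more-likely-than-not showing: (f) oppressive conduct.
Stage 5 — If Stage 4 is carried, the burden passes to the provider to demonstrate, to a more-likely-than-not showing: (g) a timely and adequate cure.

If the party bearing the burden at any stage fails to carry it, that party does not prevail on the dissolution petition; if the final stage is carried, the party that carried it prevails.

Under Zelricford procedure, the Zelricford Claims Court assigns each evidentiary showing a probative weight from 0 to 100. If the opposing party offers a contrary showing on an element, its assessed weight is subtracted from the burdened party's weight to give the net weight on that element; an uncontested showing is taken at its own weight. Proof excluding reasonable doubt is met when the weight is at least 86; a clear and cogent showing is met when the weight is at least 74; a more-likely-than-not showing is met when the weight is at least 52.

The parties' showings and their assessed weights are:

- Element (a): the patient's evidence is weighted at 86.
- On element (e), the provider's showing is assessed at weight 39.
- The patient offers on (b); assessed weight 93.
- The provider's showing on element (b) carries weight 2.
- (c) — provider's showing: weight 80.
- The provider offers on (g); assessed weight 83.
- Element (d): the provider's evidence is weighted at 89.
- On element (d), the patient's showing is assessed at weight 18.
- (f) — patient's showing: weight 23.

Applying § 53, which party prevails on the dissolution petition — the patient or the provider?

Stage 1 — burden on patient; standard: proof excluding reasonable doubt (weight is at least 86).
    (a): 86 ≥ 86 [met]
    (b): 93 − 2 = 91 ≥ 86 [met]
  The patient carries Stage 1; the provider now bears the burden.
Stage 2 — burden on provider; standard: a clear and cogent showing (weight is at least 74).
    (c): 80 ≥ 74 [met]
    (d): 89 − 18 = 71 < 74 [not met]
  Stage 2 not carried; the provider fails its burden.
The analysis ends at Stage 2; the patient prevails.

patient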